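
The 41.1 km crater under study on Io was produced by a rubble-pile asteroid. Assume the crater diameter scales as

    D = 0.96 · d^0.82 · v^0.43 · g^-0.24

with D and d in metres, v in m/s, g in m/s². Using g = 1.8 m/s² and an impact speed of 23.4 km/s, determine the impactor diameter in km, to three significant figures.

Rearranging for d: d = [D / (0.96 · 23400^0.43 · 1.8^-0.24)]^(1/0.82).
D = 41100 m.
23400^0.43 = 75.64
1.8^-0.24 = 0.8684
Denominator = 0.96 × 75.64 × 0.8684 = 63.06
D / 63.06 = 41100 / 63.06 = 651.8
d = 651.8^(1/0.82) = 651.8^1.2195 = 2703 m

d ≈ 2.70 km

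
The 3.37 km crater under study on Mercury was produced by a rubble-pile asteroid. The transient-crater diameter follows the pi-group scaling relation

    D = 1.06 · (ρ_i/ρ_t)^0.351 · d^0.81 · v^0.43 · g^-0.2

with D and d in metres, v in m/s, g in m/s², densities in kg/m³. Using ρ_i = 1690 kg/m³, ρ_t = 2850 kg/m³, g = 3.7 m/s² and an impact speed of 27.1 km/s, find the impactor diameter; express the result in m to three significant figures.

d ≈ 162 m

Rearranging for d: d = [D / (1.06 · (1690/2850)^0.351 · 27100^0.43 · 3.7^-0.2)]^(1/0.81).
D = 3370 m.
(1690/2850)^0.351 = 0.8324
27100^0.43 = 80.57
3.7^-0.2 = 0.7698
Denominator = 1.06 × 0.8324 × 80.57 × 0.7698 = 54.73
D / 54.73 = 3370 / 54.73 = 61.58
d = 61.58^(1/0.81) = 61.58^1.2346 = 161.9 m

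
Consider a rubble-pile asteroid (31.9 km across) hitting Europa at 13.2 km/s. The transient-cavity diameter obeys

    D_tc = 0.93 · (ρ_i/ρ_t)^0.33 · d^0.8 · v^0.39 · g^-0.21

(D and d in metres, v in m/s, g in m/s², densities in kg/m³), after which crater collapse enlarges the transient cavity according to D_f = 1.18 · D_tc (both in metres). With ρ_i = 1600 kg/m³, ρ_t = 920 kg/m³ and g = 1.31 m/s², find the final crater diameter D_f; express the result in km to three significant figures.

D_f ≈ 202 km

In SI: d = 31900 m, v = 13200 m/s.
(ρ_i/ρ_t)^0.33 = (1600/920)^0.33 = 1.200
d^0.8 = 31900^0.8 = 4009
v^0.39 = 13200^0.39 = 40.46
g^-0.21 = 1.31^-0.21 = 0.9449
D_tc = 0.93 × 1.200 × 4009 × 40.46 × 0.9449 = 1.710 × 10^5 m
D_f = 1.18 × 1.710 × 10^5 = 2.018 × 10^5 m
     = 201.8 km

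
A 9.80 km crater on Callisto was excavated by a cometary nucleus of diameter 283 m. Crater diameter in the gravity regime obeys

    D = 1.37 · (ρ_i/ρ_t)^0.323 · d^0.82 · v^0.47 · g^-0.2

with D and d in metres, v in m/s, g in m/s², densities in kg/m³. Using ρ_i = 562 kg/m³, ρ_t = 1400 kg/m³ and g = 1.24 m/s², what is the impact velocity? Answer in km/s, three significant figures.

Rearranging for v: v = [D / (1.37 · (562/1400)^0.323 · 283^0.82 · 1.24^-0.2)]^(1/0.47).
D = 9800 m.
(562/1400)^0.323 = 0.7447
283^0.82 = 102.4
1.24^-0.2 = 0.9579
Denominator = 1.37 × 0.7447 × 102.4 × 0.9579 = 100.1
D / 100.1 = 9800 / 100.1 = 97.90
v = 97.90^(1/0.47) = 97.90^2.1277 = 17210 m/s

v ≈ 17.2 km/s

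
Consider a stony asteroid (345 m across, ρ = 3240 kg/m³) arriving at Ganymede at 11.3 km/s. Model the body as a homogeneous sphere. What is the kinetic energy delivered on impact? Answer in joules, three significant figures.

E ≈ 4.45 × 10^18 J

v = 11300 m/s.
Mass m = (π/6) ρ d³ = (π/6) × 3240 × (345)³ = 6.966 × 10^10 kg
E = ½ m v² = 0.5 × 6.966 × 10^10 × (11300)² = 4.447 × 10^18 J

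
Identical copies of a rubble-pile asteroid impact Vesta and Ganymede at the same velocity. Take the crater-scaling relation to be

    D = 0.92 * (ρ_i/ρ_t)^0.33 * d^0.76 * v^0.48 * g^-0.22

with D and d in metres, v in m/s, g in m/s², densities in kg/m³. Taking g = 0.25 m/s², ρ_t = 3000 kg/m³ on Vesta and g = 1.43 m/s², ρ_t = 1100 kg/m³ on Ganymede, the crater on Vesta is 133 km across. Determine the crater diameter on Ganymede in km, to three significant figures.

The impactor-only factors (d, v, ρ_i) cancel in the ratio, leaving D_Ganymede/D_Vesta = (g_Ganymede/g_Vesta)^-0.22 · (ρ_t,Vesta/ρ_t,Ganymede)^0.33.
(1.43/0.25)^-0.22 = 5.720^-0.22 = 0.6814
(3000/1100)^0.33 = 2.727^0.33 = 1.392
Ratio = 0.6814 × 1.392 = 0.9485
D_Ganymede = 0.9485 × 133 km = 126 km

D ≈ 126 km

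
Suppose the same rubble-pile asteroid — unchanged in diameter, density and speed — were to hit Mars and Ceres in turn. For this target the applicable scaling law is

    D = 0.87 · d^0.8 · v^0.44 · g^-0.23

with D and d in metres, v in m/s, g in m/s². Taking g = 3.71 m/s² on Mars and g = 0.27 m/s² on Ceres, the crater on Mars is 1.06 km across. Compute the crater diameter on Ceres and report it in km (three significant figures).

D ≈ 1.94 km

All impactor-dependent factors cancel in the ratio, leaving D_Ceres/D_Mars = (g_Ceres/g_Mars)^-0.23.
(0.27/3.71)^-0.23 = 0.07278^-0.23 = 1.827
D_Ceres = 1.827 × 1.06 km = 1.94 km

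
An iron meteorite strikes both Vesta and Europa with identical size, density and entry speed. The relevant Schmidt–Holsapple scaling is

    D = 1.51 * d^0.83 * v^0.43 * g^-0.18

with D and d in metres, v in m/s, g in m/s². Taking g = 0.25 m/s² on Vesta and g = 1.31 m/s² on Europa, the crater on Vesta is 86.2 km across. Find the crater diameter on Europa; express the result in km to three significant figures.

All impactor-dependent factors cancel in the ratio, leaving D_Europa/D_Vesta = (g_Europa/g_Vesta)^-0.18.
(1.31/0.25)^-0.18 = 5.240^-0.18 = 0.7422
D_Europa = 0.7422 × 86.2 km = 64.0 km

D ≈ 64.0 km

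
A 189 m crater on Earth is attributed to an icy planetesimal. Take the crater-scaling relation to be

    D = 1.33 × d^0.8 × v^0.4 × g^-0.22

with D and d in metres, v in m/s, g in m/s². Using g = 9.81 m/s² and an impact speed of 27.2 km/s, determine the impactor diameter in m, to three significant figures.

d ≈ 5.57 m

Rearranging for d: d = [D / (1.33 · 27200^0.4 · 9.81^-0.22)]^(1/0.8).
27200^0.4 = 59.41
9.81^-0.22 = 0.6051
Denominator = 1.33 × 59.41 × 0.6051 = 47.81
D / 47.81 = 189 / 47.81 = 3.953
d = 3.953^(1/0.8) = 3.953^1.25 = 5.574 m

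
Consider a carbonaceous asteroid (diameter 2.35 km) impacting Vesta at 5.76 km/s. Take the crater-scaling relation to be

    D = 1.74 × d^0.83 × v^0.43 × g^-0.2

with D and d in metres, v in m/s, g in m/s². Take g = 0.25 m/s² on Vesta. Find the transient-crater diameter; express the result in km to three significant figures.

In SI units: d = 2350 m, v = 5760 m/s.
d^0.83 = 2350^0.83 = 628.0
v^0.43 = 5760^0.43 = 41.40
g^-0.2 = 0.25^-0.2 = 1.320
D = 1.74 × 628.0 × 41.40 × 1.320 = 59715 m
   = 59.71 km

D ≈ 59.7 km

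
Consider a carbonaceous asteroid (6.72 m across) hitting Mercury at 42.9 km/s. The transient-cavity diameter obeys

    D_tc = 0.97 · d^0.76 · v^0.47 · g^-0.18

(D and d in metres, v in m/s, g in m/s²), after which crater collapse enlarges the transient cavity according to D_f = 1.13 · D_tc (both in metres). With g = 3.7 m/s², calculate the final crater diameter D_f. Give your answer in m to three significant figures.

v = 42900 m/s.
d^0.76 = 6.72^0.76 = 4.254
v^0.47 = 42900^0.47 = 150.4
g^-0.18 = 3.7^-0.18 = 0.7902
D_tc = 0.97 × 4.254 × 150.4 × 0.7902 = 490.4 m
D_f = 1.13 × 490.4 = 554.2 m

D_f ≈ 554 m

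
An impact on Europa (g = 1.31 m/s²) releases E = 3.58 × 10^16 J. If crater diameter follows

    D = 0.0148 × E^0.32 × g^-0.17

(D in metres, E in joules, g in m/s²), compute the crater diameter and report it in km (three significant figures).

D ≈ 2.80 km

E^0.32 = (3.58 × 10^16)^0.32 = 1.983 × 10^5
g^-0.17 = 1.31^-0.17 = 0.9551
D = 0.0148 × 1.983 × 10^5 × 0.9551 = 2803 m
   = 2.803 km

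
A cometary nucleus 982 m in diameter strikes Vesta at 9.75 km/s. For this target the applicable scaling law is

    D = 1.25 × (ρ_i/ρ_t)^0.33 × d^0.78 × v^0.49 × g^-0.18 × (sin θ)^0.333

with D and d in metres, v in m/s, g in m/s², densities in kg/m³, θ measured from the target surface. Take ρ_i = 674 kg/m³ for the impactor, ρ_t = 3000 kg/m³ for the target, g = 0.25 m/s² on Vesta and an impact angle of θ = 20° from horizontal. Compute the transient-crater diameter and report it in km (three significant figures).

In SI units: v = 9750 m/s.
(ρ_i/ρ_t)^0.33 = (674/3000)^0.33 = 0.6110
d^0.78 = 982^0.78 = 215.7
v^0.49 = 9750^0.49 = 90.08
g^-0.18 = 0.25^-0.18 = 1.283
(sin 20°)^0.333 = 0.3420^0.333 = 0.6996
D = 1.25 × 0.6110 × 215.7 × 90.08 × 1.283 × 0.6996 = 13320 m
   = 13.32 km

D ≈ 13.3 km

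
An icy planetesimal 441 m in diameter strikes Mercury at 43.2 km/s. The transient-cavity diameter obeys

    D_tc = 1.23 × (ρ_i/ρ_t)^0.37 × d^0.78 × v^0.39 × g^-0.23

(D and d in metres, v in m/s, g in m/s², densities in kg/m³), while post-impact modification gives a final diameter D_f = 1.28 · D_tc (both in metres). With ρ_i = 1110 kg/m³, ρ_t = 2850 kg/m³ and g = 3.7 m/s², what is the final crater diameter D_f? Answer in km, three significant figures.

D_f ≈ 6.10 km

v = 43200 m/s.
(ρ_i/ρ_t)^0.37 = (1110/2850)^0.37 = 0.7055
d^0.78 = 441^0.78 = 115.5
v^0.39 = 43200^0.39 = 64.24
g^-0.23 = 3.7^-0.23 = 0.7401
D_tc = 1.23 × 0.7055 × 115.5 × 64.24 × 0.7401 = 4765 m
D_f = 1.28 × 4765 = 6099 m
     = 6.099 km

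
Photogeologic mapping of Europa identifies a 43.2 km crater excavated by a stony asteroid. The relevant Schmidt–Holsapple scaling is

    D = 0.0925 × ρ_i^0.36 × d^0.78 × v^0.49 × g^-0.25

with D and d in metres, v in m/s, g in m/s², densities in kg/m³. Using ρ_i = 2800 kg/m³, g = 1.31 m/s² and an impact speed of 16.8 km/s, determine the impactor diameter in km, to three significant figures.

Rearranging for d: d = [D / (0.0925 · 2800^0.36 · 16800^0.49 · 1.31^-0.25)]^(1/0.78).
D = 43200 m.
2800^0.36 = 17.42
16800^0.49 = 117.6
1.31^-0.25 = 0.9347
Denominator = 0.0925 × 17.42 × 117.6 × 0.9347 = 177.1
D / 177.1 = 43200 / 177.1 = 243.9
d = 243.9^(1/0.78) = 243.9^1.2821 = 1150 m

d ≈ 1.15 km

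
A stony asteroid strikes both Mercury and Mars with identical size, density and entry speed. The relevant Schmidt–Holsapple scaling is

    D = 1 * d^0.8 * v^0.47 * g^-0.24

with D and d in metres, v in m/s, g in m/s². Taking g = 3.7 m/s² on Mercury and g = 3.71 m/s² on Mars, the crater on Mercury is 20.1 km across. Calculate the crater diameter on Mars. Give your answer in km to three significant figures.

All impactor-dependent factors cancel in the ratio, leaving D_Mars/D_Mercury = (g_Mars/g_Mercury)^-0.24.
(3.71/3.7)^-0.24 = 1.003^-0.24 = 0.9993
D_Mars = 0.9993 × 20.1 km = 20.1 km

D ≈ 20.1 km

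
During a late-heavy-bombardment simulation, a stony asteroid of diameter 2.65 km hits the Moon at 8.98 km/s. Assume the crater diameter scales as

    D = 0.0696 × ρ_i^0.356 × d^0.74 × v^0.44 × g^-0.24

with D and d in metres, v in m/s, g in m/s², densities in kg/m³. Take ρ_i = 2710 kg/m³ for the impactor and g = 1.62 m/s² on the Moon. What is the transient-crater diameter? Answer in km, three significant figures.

D ≈ 19.4 km

In SI units: d = 2650 m, v = 8980 m/s.
ρ_i^0.356 = 2710^0.356 = 16.68
d^0.74 = 2650^0.74 = 341.4
v^0.44 = 8980^0.44 = 54.88
g^-0.24 = 1.62^-0.24 = 0.8907
D = 0.0696 × 16.68 × 341.4 × 54.88 × 0.8907 = 19374 m
   = 19.37 km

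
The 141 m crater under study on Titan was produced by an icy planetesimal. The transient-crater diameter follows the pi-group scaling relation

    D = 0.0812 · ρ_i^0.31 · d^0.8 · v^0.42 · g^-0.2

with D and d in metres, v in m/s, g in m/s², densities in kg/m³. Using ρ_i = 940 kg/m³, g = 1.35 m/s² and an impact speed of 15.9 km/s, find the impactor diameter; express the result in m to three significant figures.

Rearranging for d: d = [D / (0.0812 · 940^0.31 · 15900^0.42 · 1.35^-0.2)]^(1/0.8).
940^0.31 = 8.350
15900^0.42 = 58.15
1.35^-0.2 = 0.9417
Denominator = 0.0812 × 8.350 × 58.15 × 0.9417 = 37.13
D / 37.13 = 141 / 37.13 = 3.797
d = 3.797^(1/0.8) = 3.797^1.25 = 5.300 m

d ≈ 5.30 m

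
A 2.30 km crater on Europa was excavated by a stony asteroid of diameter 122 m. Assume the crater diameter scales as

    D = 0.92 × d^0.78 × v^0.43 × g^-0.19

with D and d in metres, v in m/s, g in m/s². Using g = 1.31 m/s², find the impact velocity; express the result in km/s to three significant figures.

Rearranging for v: v = [D / (0.92 · 122^0.78 · 1.31^-0.19)]^(1/0.43).
D = 2300 m.
122^0.78 = 42.40
1.31^-0.19 = 0.9500
Denominator = 0.92 × 42.40 × 0.9500 = 37.06
D / 37.06 = 2300 / 37.06 = 62.06
v = 62.06^(1/0.43) = 62.06^2.3256 = 14769 m/s

v ≈ 14.8 km/s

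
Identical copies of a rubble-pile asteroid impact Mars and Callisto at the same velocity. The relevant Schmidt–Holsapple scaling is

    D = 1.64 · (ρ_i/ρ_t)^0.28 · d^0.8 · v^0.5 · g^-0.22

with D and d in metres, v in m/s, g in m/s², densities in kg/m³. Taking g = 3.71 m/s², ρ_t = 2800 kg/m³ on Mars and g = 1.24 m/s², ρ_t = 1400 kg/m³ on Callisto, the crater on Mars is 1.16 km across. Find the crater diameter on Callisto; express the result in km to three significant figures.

The impactor-only factors (d, v, ρ_i) cancel in the ratio, leaving D_Callisto/D_Mars = (g_Callisto/g_Mars)^-0.22 · (ρ_t,Mars/ρ_t,Callisto)^0.28.
(1.24/3.71)^-0.22 = 0.3342^-0.22 = 1.273
(2800/1400)^0.28 = 2.000^0.28 = 1.214
Ratio = 1.273 × 1.214 = 1.545
D_Callisto = 1.545 × 1.16 km = 1.79 km

D ≈ 1.79 km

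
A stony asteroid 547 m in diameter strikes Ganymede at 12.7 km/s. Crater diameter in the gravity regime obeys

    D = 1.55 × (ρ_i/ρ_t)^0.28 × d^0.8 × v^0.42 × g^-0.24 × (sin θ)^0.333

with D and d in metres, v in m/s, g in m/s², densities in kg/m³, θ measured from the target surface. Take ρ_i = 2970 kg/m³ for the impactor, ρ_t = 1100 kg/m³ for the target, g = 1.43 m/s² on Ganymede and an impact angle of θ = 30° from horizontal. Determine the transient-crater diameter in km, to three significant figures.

D ≈ 12.2 km

In SI units: v = 12700 m/s.
(ρ_i/ρ_t)^0.28 = (2970/1100)^0.28 = 1.321
d^0.8 = 547^0.8 = 155.0
v^0.42 = 12700^0.42 = 52.92
g^-0.24 = 1.43^-0.24 = 0.9177
(sin 30°)^0.333 = 0.5000^0.333 = 0.7939
D = 1.55 × 1.321 × 155.0 × 52.92 × 0.9177 × 0.7939 = 12236 m
   = 12.24 km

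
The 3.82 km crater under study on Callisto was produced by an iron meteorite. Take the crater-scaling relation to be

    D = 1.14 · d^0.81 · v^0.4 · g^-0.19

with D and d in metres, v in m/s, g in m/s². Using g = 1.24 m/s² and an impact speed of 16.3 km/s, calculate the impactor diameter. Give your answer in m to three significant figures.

d ≈ 197 m

Rearranging for d: d = [D / (1.14 · 16300^0.4 · 1.24^-0.19)]^(1/0.81).
D = 3820 m.
16300^0.4 = 48.40
1.24^-0.19 = 0.9600
Denominator = 1.14 × 48.40 × 0.9600 = 52.97
D / 52.97 = 3820 / 52.97 = 72.12
d = 72.12^(1/0.81) = 72.12^1.2346 = 196.8 m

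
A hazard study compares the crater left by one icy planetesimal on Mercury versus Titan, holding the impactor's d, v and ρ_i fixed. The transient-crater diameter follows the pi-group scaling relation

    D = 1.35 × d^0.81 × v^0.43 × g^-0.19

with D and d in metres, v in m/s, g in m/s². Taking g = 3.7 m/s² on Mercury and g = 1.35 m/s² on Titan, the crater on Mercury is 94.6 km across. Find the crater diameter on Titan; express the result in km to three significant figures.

All impactor-dependent factors cancel in the ratio, leaving D_Titan/D_Mercury = (g_Titan/g_Mercury)^-0.19.
(1.35/3.7)^-0.19 = 0.3649^-0.19 = 1.211
D_Titan = 1.211 × 94.6 km = 115 km

D ≈ 115 km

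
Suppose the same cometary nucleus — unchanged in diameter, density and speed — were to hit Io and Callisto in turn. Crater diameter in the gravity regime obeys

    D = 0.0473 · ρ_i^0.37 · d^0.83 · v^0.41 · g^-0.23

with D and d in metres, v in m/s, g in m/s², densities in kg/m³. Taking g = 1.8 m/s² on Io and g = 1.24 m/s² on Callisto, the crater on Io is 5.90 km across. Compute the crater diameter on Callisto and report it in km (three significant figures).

All impactor-dependent factors cancel in the ratio, leaving D_Callisto/D_Io = (g_Callisto/g_Io)^-0.23.
(1.24/1.8)^-0.23 = 0.6889^-0.23 = 1.089
D_Callisto = 1.089 × 5.90 km = 6.43 km

D ≈ 6.43 km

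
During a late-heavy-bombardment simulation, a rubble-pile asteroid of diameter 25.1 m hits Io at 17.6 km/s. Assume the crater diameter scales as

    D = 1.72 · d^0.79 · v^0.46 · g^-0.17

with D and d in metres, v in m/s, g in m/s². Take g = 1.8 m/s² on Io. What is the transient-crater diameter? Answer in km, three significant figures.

In SI units: v = 17600 m/s.
d^0.79 = 25.1^0.79 = 12.76
v^0.46 = 17600^0.46 = 89.73
g^-0.17 = 1.8^-0.17 = 0.9049
D = 1.72 × 12.76 × 89.73 × 0.9049 = 1782 m
   = 1.782 km

D ≈ 1.78 km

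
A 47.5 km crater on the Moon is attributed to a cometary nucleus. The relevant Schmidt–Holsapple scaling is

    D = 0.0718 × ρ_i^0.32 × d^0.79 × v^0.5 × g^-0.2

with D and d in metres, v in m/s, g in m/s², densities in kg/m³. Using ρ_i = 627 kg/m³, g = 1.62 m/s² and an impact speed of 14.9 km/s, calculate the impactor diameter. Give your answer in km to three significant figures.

Rearranging for d: d = [D / (0.0718 · 627^0.32 · 14900^0.5 · 1.62^-0.2)]^(1/0.79).
D = 47500 m.
627^0.32 = 7.855
14900^0.5 = 122.1
1.62^-0.2 = 0.9080
Denominator = 0.0718 × 7.855 × 122.1 × 0.9080 = 62.53
D / 62.53 = 47500 / 62.53 = 759.6
d = 759.6^(1/0.79) = 759.6^1.2658 = 4428 m

d ≈ 4.43 km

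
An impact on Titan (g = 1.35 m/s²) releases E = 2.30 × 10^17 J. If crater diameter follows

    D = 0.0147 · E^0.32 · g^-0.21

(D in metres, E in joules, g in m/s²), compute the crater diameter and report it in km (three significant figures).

D ≈ 4.96 km

E^0.32 = (2.30 × 10^17)^0.32 = 3.595 × 10^5
g^-0.21 = 1.35^-0.21 = 0.9389
D = 0.0147 × 3.595 × 10^5 × 0.9389 = 4962 m
   = 4.962 km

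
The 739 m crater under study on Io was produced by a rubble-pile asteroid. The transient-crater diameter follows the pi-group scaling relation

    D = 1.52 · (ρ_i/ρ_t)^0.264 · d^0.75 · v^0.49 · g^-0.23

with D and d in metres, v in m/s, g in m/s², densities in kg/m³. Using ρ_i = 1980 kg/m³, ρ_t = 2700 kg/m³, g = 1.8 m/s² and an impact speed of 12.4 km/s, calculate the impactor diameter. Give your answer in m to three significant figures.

Rearranging for d: d = [D / (1.52 · (1980/2700)^0.264 · 12400^0.49 · 1.8^-0.23)]^(1/0.75).
(1980/2700)^0.264 = 0.9214
12400^0.49 = 101.3
1.8^-0.23 = 0.8735
Denominator = 1.52 × 0.9214 × 101.3 × 0.8735 = 123.9
D / 123.9 = 739 / 123.9 = 5.964
d = 5.964^(1/0.75) = 5.964^1.3333 = 10.81 m

d ≈ 10.8 m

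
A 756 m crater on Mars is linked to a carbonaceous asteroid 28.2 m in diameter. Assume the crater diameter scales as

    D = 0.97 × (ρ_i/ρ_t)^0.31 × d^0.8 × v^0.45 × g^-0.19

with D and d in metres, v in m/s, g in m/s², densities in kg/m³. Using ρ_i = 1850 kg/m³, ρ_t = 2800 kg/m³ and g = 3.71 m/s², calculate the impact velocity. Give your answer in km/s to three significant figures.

Rearranging for v: v = [D / (0.97 · (1850/2800)^0.31 · 28.2^0.8 · 3.71^-0.19)]^(1/0.45).
(1850/2800)^0.31 = 0.8794
28.2^0.8 = 14.46
3.71^-0.19 = 0.7795
Denominator = 0.97 × 0.8794 × 14.46 × 0.7795 = 9.615
D / 9.615 = 756 / 9.615 = 78.63
v = 78.63^(1/0.45) = 78.63^2.2222 = 16307 m/s

v ≈ 16.3 km/s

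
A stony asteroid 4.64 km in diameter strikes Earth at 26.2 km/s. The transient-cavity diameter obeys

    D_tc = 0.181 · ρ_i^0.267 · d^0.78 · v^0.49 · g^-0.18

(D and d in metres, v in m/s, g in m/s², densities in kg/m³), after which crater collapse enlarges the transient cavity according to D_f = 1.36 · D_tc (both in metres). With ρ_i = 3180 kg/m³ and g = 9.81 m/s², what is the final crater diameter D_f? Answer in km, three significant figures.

D_f ≈ 149 km

In SI: d = 4640 m, v = 26200 m/s.
ρ_i^0.267 = 3180^0.267 = 8.613
d^0.78 = 4640^0.78 = 724.2
v^0.49 = 26200^0.49 = 146.2
g^-0.18 = 9.81^-0.18 = 0.6630
D_tc = 0.181 × 8.613 × 724.2 × 146.2 × 0.6630 = 1.094 × 10^5 m
D_f = 1.36 × 1.094 × 10^5 = 1.488 × 10^5 m
     = 148.8 km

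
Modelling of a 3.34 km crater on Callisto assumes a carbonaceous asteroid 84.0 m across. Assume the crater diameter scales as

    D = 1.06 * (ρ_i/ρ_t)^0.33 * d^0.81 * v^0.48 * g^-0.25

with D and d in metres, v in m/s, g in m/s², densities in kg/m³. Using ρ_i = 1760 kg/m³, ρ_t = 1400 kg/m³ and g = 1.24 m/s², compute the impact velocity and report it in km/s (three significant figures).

Rearranging for v: v = [D / (1.06 · (1760/1400)^0.33 · 84^0.81 · 1.24^-0.25)]^(1/0.48).
D = 3340 m.
(1760/1400)^0.33 = 1.078
84^0.81 = 36.20
1.24^-0.25 = 0.9476
Denominator = 1.06 × 1.078 × 36.20 × 0.9476 = 39.20
D / 39.20 = 3340 / 39.20 = 85.20
v = 85.20^(1/0.48) = 85.20^2.0833 = 10512 m/s

v ≈ 10.5 km/s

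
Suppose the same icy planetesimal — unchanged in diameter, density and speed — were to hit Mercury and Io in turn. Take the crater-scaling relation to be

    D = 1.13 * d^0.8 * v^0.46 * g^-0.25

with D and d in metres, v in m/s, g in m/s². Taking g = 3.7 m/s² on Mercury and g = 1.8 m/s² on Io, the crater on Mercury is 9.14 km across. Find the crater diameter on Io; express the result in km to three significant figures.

All impactor-dependent factors cancel in the ratio, leaving D_Io/D_Mercury = (g_Io/g_Mercury)^-0.25.
(1.8/3.7)^-0.25 = 0.4865^-0.25 = 1.197
D_Io = 1.197 × 9.14 km = 10.9 km

D ≈ 10.9 km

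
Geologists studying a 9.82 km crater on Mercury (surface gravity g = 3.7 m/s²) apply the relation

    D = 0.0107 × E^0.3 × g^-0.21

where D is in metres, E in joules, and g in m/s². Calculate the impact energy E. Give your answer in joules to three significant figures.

E ≈ 1.88 × 10^20 J

Rearranging: E = [D / (0.0107 · g^-0.21)]^(1/0.3).
D = 9820 m.
g^-0.21 = 3.7^-0.21 = 0.7598
D / (0.0107 × 0.7598) = 9820 / (8.130 × 10^-3) = 1.208 × 10^6
E = (1.208 × 10^6)^3.3333 = 1.877 × 10^20 J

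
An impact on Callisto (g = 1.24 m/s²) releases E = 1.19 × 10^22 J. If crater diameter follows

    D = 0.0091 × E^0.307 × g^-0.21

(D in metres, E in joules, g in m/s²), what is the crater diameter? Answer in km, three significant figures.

D ≈ 52.1 km

E^0.307 = (1.19 × 10^22)^0.307 = 5.987 × 10^6
g^-0.21 = 1.24^-0.21 = 0.9558
D = 0.0091 × 5.987 × 10^6 × 0.9558 = 52074 m
   = 52.07 km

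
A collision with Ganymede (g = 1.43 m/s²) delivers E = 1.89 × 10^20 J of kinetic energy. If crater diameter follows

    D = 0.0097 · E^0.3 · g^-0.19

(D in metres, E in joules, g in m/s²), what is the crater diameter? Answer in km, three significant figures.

D ≈ 11.0 km

E^0.3 = (1.89 × 10^20)^0.3 = 1.210 × 10^6
g^-0.19 = 1.43^-0.19 = 0.9343
D = 0.0097 × 1.210 × 10^6 × 0.9343 = 10966 m
   = 10.97 km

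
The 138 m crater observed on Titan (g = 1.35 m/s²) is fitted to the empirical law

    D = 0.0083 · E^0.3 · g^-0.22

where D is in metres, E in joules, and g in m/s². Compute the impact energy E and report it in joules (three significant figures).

Rearranging: E = [D / (0.0083 · g^-0.22)]^(1/0.3).
g^-0.22 = 1.35^-0.22 = 0.9361
D / (0.0083 × 0.9361) = 138 / (7.770 × 10^-3) = 1.776 × 10^4
E = (1.776 × 10^4)^3.3333 = 1.461 × 10^14 J

E ≈ 1.46 × 10^14 J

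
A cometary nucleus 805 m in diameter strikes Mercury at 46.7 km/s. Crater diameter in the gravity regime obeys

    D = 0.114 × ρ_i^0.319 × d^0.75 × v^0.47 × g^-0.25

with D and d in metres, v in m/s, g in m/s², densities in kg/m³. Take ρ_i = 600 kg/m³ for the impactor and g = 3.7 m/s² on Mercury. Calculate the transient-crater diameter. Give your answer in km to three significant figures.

In SI units: v = 46700 m/s.
ρ_i^0.319 = 600^0.319 = 7.695
d^0.75 = 805^0.75 = 151.1
v^0.47 = 46700^0.47 = 156.5
g^-0.25 = 3.7^-0.25 = 0.7210
D = 0.114 × 7.695 × 151.1 × 156.5 × 0.7210 = 14956 m
   = 14.96 km

D ≈ 15.0 km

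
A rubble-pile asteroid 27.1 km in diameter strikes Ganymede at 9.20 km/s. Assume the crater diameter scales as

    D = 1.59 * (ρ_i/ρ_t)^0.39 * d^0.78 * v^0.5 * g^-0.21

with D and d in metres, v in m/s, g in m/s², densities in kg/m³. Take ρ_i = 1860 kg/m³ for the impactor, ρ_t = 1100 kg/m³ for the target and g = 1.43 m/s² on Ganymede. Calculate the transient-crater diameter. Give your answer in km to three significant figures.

D ≈ 498 km

In SI units: d = 27100 m, v = 9200 m/s.
(ρ_i/ρ_t)^0.39 = (1860/1100)^0.39 = 1.227
d^0.78 = 27100^0.78 = 2869
v^0.5 = 9200^0.5 = 95.92
g^-0.21 = 1.43^-0.21 = 0.9276
D = 1.59 × 1.227 × 2869 × 95.92 × 0.9276 = 4.980 × 10^5 m
   = 498.0 km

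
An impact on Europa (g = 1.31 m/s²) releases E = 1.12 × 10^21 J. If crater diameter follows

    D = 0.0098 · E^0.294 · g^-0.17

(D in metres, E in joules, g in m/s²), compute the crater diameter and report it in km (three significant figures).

E^0.294 = (1.12 × 10^21)^0.294 = 1.543 × 10^6
g^-0.17 = 1.31^-0.17 = 0.9551
D = 0.0098 × 1.543 × 10^6 × 0.9551 = 14442 m
   = 14.44 km

D ≈ 14.4 km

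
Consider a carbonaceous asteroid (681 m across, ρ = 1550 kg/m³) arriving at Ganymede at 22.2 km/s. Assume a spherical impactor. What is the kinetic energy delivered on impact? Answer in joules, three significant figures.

v = 22200 m/s.
Mass m = (π/6) ρ d³ = (π/6) × 1550 × (681)³ = 2.563 × 10^11 kg
E = ½ m v² = 0.5 × 2.563 × 10^11 × (22200)² = 6.316 × 10^19 J

E ≈ 6.32 × 10^19 J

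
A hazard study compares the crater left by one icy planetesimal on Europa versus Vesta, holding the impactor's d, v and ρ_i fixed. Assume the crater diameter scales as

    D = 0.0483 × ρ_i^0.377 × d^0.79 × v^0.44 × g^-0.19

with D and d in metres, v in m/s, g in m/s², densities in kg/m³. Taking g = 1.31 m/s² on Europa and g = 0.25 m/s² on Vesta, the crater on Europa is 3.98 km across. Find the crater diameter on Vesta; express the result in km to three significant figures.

All impactor-dependent factors cancel in the ratio, leaving D_Vesta/D_Europa = (g_Vesta/g_Europa)^-0.19.
(0.25/1.31)^-0.19 = 0.1908^-0.19 = 1.370
D_Vesta = 1.370 × 3.98 km = 5.45 km

D ≈ 5.45 km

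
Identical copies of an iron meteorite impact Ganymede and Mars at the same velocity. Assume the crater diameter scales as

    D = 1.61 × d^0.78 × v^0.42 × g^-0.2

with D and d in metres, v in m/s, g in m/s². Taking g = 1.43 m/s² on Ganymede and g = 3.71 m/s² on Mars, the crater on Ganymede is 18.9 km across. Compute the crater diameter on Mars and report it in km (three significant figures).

All impactor-dependent factors cancel in the ratio, leaving D_Mars/D_Ganymede = (g_Mars/g_Ganymede)^-0.2.
(3.71/1.43)^-0.2 = 2.594^-0.2 = 0.8264
D_Mars = 0.8264 × 18.9 km = 15.6 km

D ≈ 15.6 km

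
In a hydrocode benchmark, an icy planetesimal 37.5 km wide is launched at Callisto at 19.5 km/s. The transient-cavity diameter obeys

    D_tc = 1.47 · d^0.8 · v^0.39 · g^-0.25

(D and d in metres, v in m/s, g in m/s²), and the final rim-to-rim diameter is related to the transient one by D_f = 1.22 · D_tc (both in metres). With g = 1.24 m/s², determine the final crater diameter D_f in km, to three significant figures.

In SI: d = 37500 m, v = 19500 m/s.
d^0.8 = 37500^0.8 = 4563
v^0.39 = 19500^0.39 = 47.11
g^-0.25 = 1.24^-0.25 = 0.9476
D_tc = 1.47 × 4563 × 47.11 × 0.9476 = 2.994 × 10^5 m
D_f = 1.22 × 2.994 × 10^5 = 3.653 × 10^5 m
     = 365.3 km

D_f ≈ 365 km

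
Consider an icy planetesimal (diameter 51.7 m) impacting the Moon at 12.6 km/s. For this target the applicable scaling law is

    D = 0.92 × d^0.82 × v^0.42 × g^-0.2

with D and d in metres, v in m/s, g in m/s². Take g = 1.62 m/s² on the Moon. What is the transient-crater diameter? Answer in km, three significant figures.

In SI units: v = 12600 m/s.
d^0.82 = 51.7^0.82 = 25.41
v^0.42 = 12600^0.42 = 52.74
g^-0.2 = 1.62^-0.2 = 0.9080
D = 0.92 × 25.41 × 52.74 × 0.9080 = 1119 m
   = 1.119 km

D ≈ 1.12 km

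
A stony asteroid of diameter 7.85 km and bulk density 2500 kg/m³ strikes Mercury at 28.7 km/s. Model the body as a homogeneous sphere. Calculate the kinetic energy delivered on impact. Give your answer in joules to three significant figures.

E ≈ 2.61 × 10^23 J

d = 7850 m; v = 28700 m/s.
Mass m = (π/6) ρ d³ = (π/6) × 2500 × (7850)³ = 6.332 × 10^14 kg
E = ½ m v² = 0.5 × 6.332 × 10^14 × (28700)² = 2.608 × 10^23 J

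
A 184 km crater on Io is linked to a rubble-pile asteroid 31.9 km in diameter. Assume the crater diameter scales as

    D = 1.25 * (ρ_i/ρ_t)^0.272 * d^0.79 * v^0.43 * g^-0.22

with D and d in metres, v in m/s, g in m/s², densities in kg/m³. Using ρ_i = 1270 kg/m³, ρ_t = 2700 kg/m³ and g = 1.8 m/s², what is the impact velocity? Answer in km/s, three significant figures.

v ≈ 12.1 km/s

Rearranging for v: v = [D / (1.25 · (1270/2700)^0.272 · 31900^0.79 · 1.8^-0.22)]^(1/0.43).
D = 184000 m.
(1270/2700)^0.272 = 0.8145
31900^0.79 = 3614
1.8^-0.22 = 0.8787
Denominator = 1.25 × 0.8145 × 3614 × 0.8787 = 3233
D / 3233 = 184000 / 3233 = 56.91
v = 56.91^(1/0.43) = 56.91^2.3256 = 12074 m/s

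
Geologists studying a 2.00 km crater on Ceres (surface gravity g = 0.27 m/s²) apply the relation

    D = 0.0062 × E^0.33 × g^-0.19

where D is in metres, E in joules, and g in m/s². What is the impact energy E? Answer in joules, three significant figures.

Rearranging: E = [D / (0.0062 · g^-0.19)]^(1/0.33).
D = 2000 m.
g^-0.19 = 0.27^-0.19 = 1.282
D / (0.0062 × 1.282) = 2000 / (7.948 × 10^-3) = 2.516 × 10^5
E = (2.516 × 10^5)^3.0303 = 2.322 × 10^16 J

E ≈ 2.32 × 10^16 J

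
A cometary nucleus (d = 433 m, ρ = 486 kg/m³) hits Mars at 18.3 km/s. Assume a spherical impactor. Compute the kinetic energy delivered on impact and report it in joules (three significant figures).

E ≈ 3.46 × 10^18 J

v = 18300 m/s.
Mass m = (π/6) ρ d³ = (π/6) × 486 × (433)³ = 2.066 × 10^10 kg
E = ½ m v² = 0.5 × 2.066 × 10^10 × (18300)² = 3.459 × 10^18 J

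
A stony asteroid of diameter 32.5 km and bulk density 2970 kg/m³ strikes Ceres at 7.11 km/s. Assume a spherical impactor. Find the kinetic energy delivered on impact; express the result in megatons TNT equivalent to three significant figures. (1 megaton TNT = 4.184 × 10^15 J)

E ≈ 3.22 × 10^8 Mt TNT

d = 32500 m; v = 7110 m/s.
Mass m = (π/6) ρ d³ = (π/6) × 2970 × (32500)³ = 5.338 × 10^16 kg
E = ½ m v² = 0.5 × 5.338 × 10^16 × (7110)² = 1.349 × 10^24 J
   = 1.349 × 10^24 / 4.184×10^15 = 3.224 × 10^8 Mt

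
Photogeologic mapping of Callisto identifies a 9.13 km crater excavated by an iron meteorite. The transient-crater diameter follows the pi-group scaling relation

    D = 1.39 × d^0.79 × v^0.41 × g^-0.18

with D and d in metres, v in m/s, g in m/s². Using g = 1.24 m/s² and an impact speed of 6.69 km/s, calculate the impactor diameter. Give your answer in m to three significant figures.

d ≈ 738 m

Rearranging for d: d = [D / (1.39 · 6690^0.41 · 1.24^-0.18)]^(1/0.79).
D = 9130 m.
6690^0.41 = 37.02
1.24^-0.18 = 0.9620
Denominator = 1.39 × 37.02 × 0.9620 = 49.50
D / 49.50 = 9130 / 49.50 = 184.4
d = 184.4^(1/0.79) = 184.4^1.2658 = 737.9 m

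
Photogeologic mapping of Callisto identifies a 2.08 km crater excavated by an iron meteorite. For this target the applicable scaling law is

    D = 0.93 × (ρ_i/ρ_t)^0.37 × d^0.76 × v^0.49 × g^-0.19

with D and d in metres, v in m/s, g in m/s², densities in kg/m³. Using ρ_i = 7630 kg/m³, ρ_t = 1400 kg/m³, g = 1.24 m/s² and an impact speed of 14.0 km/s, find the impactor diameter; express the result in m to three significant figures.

d ≈ 25.1 m

Rearranging for d: d = [D / (0.93 · (7630/1400)^0.37 · 14000^0.49 · 1.24^-0.19)]^(1/0.76).
D = 2080 m.
(7630/1400)^0.37 = 1.873
14000^0.49 = 107.5
1.24^-0.19 = 0.9600
Denominator = 0.93 × 1.873 × 107.5 × 0.9600 = 179.8
D / 179.8 = 2080 / 179.8 = 11.57
d = 11.57^(1/0.76) = 11.57^1.3158 = 25.07 m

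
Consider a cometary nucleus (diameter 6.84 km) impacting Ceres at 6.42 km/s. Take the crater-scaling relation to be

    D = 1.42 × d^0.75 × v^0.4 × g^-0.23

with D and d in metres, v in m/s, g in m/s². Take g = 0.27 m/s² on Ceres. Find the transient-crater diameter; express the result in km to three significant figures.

D ≈ 48.1 km

In SI units: d = 6840 m, v = 6420 m/s.
d^0.75 = 6840^0.75 = 752.1
v^0.4 = 6420^0.4 = 33.34
g^-0.23 = 0.27^-0.23 = 1.351
D = 1.42 × 752.1 × 33.34 × 1.351 = 48104 m
   = 48.10 km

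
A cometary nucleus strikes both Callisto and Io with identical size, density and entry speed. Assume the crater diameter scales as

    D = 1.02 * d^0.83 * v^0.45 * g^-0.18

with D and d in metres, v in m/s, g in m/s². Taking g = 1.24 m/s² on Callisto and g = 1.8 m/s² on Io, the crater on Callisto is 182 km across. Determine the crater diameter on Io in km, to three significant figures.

D ≈ 170 km

All impactor-dependent factors cancel in the ratio, leaving D_Io/D_Callisto = (g_Io/g_Callisto)^-0.18.
(1.8/1.24)^-0.18 = 1.452^-0.18 = 0.9351
D_Io = 0.9351 × 182 km = 170 km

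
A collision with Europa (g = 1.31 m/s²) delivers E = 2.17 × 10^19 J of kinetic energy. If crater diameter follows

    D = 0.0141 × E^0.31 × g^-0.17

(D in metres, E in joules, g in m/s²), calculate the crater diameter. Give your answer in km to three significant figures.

D ≈ 13.3 km

E^0.31 = (2.17 × 10^19)^0.31 = 9.870 × 10^5
g^-0.17 = 1.31^-0.17 = 0.9551
D = 0.0141 × 9.870 × 10^5 × 0.9551 = 13292 m
   = 13.29 km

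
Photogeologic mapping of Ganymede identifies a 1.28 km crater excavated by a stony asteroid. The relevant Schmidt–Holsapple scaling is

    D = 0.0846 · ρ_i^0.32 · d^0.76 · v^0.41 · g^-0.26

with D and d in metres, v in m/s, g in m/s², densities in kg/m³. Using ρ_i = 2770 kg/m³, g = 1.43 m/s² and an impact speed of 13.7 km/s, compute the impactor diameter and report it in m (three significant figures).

Rearranging for d: d = [D / (0.0846 · 2770^0.32 · 13700^0.41 · 1.43^-0.26)]^(1/0.76).
D = 1280 m.
2770^0.32 = 12.64
13700^0.41 = 49.67
1.43^-0.26 = 0.9112
Denominator = 0.0846 × 12.64 × 49.67 × 0.9112 = 48.40
D / 48.40 = 1280 / 48.40 = 26.45
d = 26.45^(1/0.76) = 26.45^1.3158 = 74.41 m

d ≈ 74.4 m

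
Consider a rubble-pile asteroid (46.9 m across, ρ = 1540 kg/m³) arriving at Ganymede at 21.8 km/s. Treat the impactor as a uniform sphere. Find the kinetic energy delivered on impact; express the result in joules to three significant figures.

E ≈ 1.98 × 10^16 J

v = 21800 m/s.
Mass m = (π/6) ρ d³ = (π/6) × 1540 × (46.9)³ = 8.318 × 10^7 kg
E = ½ m v² = 0.5 × 8.318 × 10^7 × (21800)² = 1.977 × 10^16 J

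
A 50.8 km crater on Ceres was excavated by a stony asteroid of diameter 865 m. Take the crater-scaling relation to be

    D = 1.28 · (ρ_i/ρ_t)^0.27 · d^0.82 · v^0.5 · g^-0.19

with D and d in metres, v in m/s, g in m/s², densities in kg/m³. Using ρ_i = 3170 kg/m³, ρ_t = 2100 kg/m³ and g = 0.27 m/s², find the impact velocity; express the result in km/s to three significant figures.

v ≈ 11.7 km/s

Rearranging for v: v = [D / (1.28 · (3170/2100)^0.27 · 865^0.82 · 0.27^-0.19)]^(1/0.5).
D = 50800 m.
(3170/2100)^0.27 = 1.118
865^0.82 = 256.1
0.27^-0.19 = 1.282
Denominator = 1.28 × 1.118 × 256.1 × 1.282 = 469.8
D / 469.8 = 50800 / 469.8 = 108.1
v = 108.1^(1/0.5) = 108.1^2 = 11686 m/s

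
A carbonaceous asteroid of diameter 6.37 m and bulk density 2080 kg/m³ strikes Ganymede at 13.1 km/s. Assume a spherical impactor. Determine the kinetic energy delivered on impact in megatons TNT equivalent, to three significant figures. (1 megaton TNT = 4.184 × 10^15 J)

v = 13100 m/s.
Mass m = (π/6) ρ d³ = (π/6) × 2080 × (6.37)³ = 2.815 × 10^5 kg
E = ½ m v² = 0.5 × 2.815 × 10^5 × (13100)² = 2.415 × 10^13 J
   = 2.415 × 10^13 / 4.184×10^15 = 5.772 × 10^-3 Mt

E ≈ 5.77 × 10^-3 Mt TNT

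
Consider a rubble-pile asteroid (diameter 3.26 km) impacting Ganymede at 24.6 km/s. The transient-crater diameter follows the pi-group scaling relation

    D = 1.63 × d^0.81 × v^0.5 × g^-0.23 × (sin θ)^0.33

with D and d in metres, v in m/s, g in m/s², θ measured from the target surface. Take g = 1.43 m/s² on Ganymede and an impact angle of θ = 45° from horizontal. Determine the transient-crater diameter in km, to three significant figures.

D ≈ 147 km

In SI units: d = 3260 m, v = 24600 m/s.
d^0.81 = 3260^0.81 = 701.0
v^0.5 = 24600^0.5 = 156.8
g^-0.23 = 1.43^-0.23 = 0.9210
(sin 45°)^0.33 = 0.7071^0.33 = 0.8919
D = 1.63 × 701.0 × 156.8 × 0.9210 × 0.8919 = 1.472 × 10^5 m
   = 147.2 km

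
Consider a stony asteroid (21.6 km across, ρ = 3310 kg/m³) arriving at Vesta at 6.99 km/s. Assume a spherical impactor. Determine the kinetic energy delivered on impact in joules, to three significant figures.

d = 21600 m; v = 6990 m/s.
Mass m = (π/6) ρ d³ = (π/6) × 3310 × (21600)³ = 1.747 × 10^16 kg
E = ½ m v² = 0.5 × 1.747 × 10^16 × (6990)² = 4.268 × 10^23 J

E ≈ 4.27 × 10^23 J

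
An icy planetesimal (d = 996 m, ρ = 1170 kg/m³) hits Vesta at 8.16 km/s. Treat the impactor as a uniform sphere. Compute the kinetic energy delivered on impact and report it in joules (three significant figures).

v = 8160 m/s.
Mass m = (π/6) ρ d³ = (π/6) × 1170 × (996)³ = 6.053 × 10^11 kg
E = ½ m v² = 0.5 × 6.053 × 10^11 × (8160)² = 2.015 × 10^19 J

E ≈ 2.02 × 10^19 J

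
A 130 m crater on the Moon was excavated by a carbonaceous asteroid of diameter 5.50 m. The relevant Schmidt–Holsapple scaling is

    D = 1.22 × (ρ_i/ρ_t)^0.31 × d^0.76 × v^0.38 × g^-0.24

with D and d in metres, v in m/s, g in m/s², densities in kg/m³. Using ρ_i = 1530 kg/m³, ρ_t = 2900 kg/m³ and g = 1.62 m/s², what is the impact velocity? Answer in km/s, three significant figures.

v ≈ 16.4 km/s

Rearranging for v: v = [D / (1.22 · (1530/2900)^0.31 · 5.5^0.76 · 1.62^-0.24)]^(1/0.38).
(1530/2900)^0.31 = 0.8202
5.5^0.76 = 3.653
1.62^-0.24 = 0.8907
Denominator = 1.22 × 0.8202 × 3.653 × 0.8907 = 3.256
D / 3.256 = 130 / 3.256 = 39.93
v = 39.93^(1/0.38) = 39.93^2.6316 = 16367 m/s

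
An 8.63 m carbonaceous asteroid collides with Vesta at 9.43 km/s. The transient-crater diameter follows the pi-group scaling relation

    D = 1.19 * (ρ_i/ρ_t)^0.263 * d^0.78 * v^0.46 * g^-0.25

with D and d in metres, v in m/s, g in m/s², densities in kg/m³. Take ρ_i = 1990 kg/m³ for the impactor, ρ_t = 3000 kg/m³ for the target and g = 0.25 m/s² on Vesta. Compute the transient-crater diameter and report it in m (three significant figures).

In SI units: v = 9430 m/s.
(ρ_i/ρ_t)^0.263 = (1990/3000)^0.263 = 0.8977
d^0.78 = 8.63^0.78 = 5.371
v^0.46 = 9430^0.46 = 67.34
g^-0.25 = 0.25^-0.25 = 1.414
D = 1.19 × 0.8977 × 5.371 × 67.34 × 1.414 = 546.3 m

D ≈ 546 m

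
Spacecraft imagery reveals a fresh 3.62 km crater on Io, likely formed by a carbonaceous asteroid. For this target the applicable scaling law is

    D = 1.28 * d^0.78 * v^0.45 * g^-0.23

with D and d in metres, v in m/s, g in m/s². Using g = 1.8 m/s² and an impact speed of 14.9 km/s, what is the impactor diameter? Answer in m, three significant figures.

d ≈ 124 m

Rearranging for d: d = [D / (1.28 · 14900^0.45 · 1.8^-0.23)]^(1/0.78).
D = 3620 m.
14900^0.45 = 75.50
1.8^-0.23 = 0.8735
Denominator = 1.28 × 75.50 × 0.8735 = 84.42
D / 84.42 = 3620 / 84.42 = 42.88
d = 42.88^(1/0.78) = 42.88^1.2821 = 123.8 m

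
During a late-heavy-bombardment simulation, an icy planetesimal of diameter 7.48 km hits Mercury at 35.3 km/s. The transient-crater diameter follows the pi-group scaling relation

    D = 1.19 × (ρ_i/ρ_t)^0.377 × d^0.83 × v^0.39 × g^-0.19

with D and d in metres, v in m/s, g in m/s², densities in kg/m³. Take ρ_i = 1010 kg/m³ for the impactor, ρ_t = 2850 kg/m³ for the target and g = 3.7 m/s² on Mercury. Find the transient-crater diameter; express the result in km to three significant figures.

D ≈ 61.2 km

In SI units: d = 7480 m, v = 35300 m/s.
(ρ_i/ρ_t)^0.377 = (1010/2850)^0.377 = 0.6763
d^0.83 = 7480^0.83 = 1642
v^0.39 = 35300^0.39 = 59.38
g^-0.19 = 3.7^-0.19 = 0.7799
D = 1.19 × 0.6763 × 1642 × 59.38 × 0.7799 = 61198 m
   = 61.20 km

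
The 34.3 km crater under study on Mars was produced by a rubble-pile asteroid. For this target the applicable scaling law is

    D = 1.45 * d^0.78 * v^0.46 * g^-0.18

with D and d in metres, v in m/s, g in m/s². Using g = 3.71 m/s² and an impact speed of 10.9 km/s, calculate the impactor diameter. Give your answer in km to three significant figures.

Rearranging for d: d = [D / (1.45 · 10900^0.46 · 3.71^-0.18)]^(1/0.78).
D = 34300 m.
10900^0.46 = 71.98
3.71^-0.18 = 0.7898
Denominator = 1.45 × 71.98 × 0.7898 = 82.43
D / 82.43 = 34300 / 82.43 = 416.1
d = 416.1^(1/0.78) = 416.1^1.2821 = 2281 m

d ≈ 2.28 km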